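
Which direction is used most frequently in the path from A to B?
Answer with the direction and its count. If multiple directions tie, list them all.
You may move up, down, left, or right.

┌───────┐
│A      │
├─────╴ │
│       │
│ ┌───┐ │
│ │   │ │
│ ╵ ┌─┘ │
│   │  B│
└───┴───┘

Directions: right, right, right, down, down, down
Counts: {'right': 3, 'down': 3}
Most common: down and right (tied at 3 times each)

Solution:

┌───────┐
│A → → ↓│
├─────╴ │
│      ↓│
│ ┌───┐ │
│ │   │↓│
│ ╵ ┌─┘ │
│   │  B│
└───┴───┘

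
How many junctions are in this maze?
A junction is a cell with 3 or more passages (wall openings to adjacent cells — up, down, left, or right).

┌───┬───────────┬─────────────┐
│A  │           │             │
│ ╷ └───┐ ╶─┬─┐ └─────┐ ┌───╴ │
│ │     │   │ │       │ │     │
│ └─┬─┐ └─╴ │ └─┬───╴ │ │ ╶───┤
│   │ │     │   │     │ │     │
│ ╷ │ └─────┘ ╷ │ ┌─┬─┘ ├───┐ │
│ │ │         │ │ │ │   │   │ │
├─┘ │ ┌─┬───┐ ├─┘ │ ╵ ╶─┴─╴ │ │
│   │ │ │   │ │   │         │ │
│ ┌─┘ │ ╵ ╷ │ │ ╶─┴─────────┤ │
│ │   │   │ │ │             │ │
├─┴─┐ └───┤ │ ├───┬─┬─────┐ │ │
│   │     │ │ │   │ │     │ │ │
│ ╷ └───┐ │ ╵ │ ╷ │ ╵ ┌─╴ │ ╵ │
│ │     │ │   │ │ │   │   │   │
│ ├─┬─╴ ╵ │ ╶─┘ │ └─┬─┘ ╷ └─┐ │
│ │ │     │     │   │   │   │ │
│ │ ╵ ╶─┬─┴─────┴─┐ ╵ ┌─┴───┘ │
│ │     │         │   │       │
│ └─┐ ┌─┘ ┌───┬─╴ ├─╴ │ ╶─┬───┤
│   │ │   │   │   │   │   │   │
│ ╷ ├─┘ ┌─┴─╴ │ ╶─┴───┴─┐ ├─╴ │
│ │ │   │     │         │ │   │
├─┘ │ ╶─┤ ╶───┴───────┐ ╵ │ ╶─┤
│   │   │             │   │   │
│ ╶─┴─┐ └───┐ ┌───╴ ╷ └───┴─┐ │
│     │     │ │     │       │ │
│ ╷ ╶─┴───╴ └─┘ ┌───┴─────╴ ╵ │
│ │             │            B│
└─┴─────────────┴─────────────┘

Checking each cell for number of passages:

Junctions found (3+ passages):
  (0, 4): 3 passages
  (0, 11): 3 passages
  (2, 0): 3 passages
  (2, 6): 3 passages
  (3, 2): 3 passages
  (3, 6): 3 passages
  (4, 10): 3 passages
  (5, 2): 3 passages
  (7, 5): 3 passages
  (7, 12): 3 passages
  (7, 14): 3 passages
  (8, 3): 3 passages
  (9, 2): 4 passages
  (9, 10): 3 passages
  (10, 0): 3 passages
  (12, 6): 3 passages
  (12, 9): 3 passages
  (13, 0): 3 passages
  (13, 1): 3 passages
  (14, 5): 3 passages
  (14, 13): 3 passages
Total junctions: 21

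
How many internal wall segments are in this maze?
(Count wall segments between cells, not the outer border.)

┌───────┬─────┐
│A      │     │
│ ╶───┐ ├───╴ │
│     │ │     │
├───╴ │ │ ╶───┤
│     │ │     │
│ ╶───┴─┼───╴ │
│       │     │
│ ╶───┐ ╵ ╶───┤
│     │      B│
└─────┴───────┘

Counting internal wall segments:
Total internal walls: 24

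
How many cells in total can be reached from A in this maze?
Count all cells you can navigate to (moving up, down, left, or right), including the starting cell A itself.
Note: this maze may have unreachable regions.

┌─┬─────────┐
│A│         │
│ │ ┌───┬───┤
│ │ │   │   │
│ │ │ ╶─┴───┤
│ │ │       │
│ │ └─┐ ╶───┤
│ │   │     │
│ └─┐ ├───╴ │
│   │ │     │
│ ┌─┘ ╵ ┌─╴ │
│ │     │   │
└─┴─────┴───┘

Using BFS/flood-fill to find all reachable cells from A:
Maze size: 6 × 6 = 36 total cells
29 cell(s) are walled off and cannot be reached from A.
Reachable cells: 7

Reachable region (· marks reachable cells):

┌─┬─────────┐
│A│         │
│ │ ┌───┬───┤
│·│ │   │   │
│ │ │ ╶─┴───┤
│·│ │       │
│ │ └─┐ ╶───┤
│·│   │     │
│ └─┐ ├───╴ │
│· ·│ │     │
│ ┌─┘ ╵ ┌─╴ │
│·│     │   │
└─┴─────┴───┘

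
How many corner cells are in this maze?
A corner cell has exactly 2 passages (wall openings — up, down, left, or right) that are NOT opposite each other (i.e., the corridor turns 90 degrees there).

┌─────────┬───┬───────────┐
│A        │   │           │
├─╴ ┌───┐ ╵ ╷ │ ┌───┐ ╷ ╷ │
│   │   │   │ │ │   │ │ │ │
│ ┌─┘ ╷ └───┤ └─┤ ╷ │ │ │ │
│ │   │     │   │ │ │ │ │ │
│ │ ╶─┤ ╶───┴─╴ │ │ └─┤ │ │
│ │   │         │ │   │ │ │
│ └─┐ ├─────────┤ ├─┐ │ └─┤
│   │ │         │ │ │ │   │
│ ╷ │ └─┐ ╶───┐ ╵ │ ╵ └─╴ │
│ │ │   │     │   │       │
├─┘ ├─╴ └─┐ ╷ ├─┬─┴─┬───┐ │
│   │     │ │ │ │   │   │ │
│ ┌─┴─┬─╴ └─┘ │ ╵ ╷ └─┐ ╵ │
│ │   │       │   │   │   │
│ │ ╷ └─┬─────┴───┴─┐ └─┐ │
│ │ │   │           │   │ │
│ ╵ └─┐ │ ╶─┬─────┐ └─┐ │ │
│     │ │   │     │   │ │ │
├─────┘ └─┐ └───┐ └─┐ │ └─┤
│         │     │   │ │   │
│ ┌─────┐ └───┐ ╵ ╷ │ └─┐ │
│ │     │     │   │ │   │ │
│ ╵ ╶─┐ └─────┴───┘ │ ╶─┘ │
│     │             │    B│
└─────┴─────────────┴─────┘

Counting corner cells (2 non-opposite passages):
Total corners: 77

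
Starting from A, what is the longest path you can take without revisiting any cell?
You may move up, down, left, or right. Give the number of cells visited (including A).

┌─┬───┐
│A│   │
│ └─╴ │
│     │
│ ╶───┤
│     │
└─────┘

Finding longest simple path using DFS:
Start: (0, 0)
Longest path visits 6 cells
Path: A → down → right → right → up → left

Solution:

┌─┬───┐
│A│B ↰│
│ └─╴ │
│↳ → ↑│
│ ╶───┤
│     │
└─────┘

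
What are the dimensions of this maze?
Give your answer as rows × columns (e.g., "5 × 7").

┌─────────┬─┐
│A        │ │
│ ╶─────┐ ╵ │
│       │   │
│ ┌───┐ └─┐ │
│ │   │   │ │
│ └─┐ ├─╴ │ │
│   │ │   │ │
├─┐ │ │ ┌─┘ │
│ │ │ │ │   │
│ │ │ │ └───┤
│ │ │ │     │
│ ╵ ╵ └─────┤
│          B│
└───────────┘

Counting the maze dimensions:
Rows (vertical): 7
Columns (horizontal): 6
Dimensions: 7 × 6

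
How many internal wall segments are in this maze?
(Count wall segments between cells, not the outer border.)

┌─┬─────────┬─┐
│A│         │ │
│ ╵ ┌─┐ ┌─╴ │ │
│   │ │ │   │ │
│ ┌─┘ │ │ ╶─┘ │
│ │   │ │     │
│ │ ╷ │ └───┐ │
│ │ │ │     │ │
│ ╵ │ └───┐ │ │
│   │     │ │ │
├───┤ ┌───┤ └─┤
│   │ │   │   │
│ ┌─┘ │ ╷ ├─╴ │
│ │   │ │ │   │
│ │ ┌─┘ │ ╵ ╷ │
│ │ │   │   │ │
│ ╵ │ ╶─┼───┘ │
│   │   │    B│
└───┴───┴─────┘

Counting internal wall segments:
Total internal walls: 48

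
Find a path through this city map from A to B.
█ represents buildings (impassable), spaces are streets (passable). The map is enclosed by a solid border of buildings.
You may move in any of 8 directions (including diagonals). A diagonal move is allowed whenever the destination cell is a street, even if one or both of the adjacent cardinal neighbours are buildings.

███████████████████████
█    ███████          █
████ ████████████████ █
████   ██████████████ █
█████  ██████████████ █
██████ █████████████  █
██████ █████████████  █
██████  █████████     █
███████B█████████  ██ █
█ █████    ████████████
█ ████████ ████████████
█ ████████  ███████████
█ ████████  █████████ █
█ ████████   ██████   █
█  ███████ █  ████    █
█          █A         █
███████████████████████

Finding the shortest path from A to B:
Movement: 8-directional
Path length: 8 steps
Directions: up → up → up-left → up → up-left → up-left → left → up-left

Solution:

███████████████████████
█    ███████          █
████ ████████████████ █
████   ██████████████ █
█████  ██████████████ █
██████ █████████████  █
██████ █████████████  █
██████  █████████     █
███████B█████████  ██ █
█ █████ ↖← ████████████
█ ████████↖████████████
█ ████████ ↖███████████
█ ████████ ↑█████████ █
█ ████████  ↖██████   █
█  ███████ █↑ ████    █
█          █A         █
███████████████████████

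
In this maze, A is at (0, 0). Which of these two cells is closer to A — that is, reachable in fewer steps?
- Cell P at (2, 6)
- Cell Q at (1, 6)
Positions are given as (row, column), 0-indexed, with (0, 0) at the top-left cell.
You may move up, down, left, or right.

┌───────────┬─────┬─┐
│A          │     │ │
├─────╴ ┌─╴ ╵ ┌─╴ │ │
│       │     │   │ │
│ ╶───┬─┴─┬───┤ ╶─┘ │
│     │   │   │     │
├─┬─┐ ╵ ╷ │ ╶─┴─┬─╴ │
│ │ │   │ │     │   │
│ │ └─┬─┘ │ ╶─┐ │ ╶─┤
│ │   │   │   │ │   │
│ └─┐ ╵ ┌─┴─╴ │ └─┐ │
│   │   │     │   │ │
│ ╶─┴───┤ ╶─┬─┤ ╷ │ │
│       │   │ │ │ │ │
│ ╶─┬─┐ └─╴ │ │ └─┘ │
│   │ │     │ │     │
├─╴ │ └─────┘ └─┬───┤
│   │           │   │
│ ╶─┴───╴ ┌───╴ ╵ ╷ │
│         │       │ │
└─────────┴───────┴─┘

Shortest path A → P at (2, 6): 32 steps
Shortest path A → Q at (1, 6): 7 steps

Q is closer (7 steps vs 32 steps).

Path to P:

┌───────────┬─────┬─┐
│A → → → → ↓│↱ → ↓│ │
├─────╴ ┌─╴ ╵ ┌─╴ │ │
│       │  ↳ ↑│↓ ↲│ │
│ ╶───┬─┴─┬───┤ ╶─┘ │
│     │   │↱ P│↳ → ↓│
├─┬─┐ ╵ ╷ │ ╶─┴─┬─╴ │
│ │ │   │ │↑ ← ↰│↓ ↲│
│ │ └─┬─┘ │ ╶─┐ │ ╶─┤
│ │   │   │   │↑│↳ ↓│
│ └─┐ ╵ ┌─┴─╴ │ └─┐ │
│   │   │     │↑  │↓│
│ ╶─┴───┤ ╶─┬─┤ ╷ │ │
│       │   │ │↑│ │↓│
│ ╶─┬─┐ └─╴ │ │ └─┘ │
│   │ │     │ │↑ ← ↲│
├─╴ │ └─────┘ └─┬───┤
│   │           │   │
│ ╶─┴───╴ ┌───╴ ╵ ╷ │
│         │       │ │
└─────────┴───────┴─┘

Path to Q:

┌───────────┬─────┬─┐
│A → → → → ↓│     │ │
├─────╴ ┌─╴ ╵ ┌─╴ │ │
│       │  ↳ Q│   │ │
│ ╶───┬─┴─┬───┤ ╶─┘ │
│     │   │   │     │
├─┬─┐ ╵ ╷ │ ╶─┴─┬─╴ │
│ │ │   │ │     │   │
│ │ └─┬─┘ │ ╶─┐ │ ╶─┤
│ │   │   │   │ │   │
│ └─┐ ╵ ┌─┴─╴ │ └─┐ │
│   │   │     │   │ │
│ ╶─┴───┤ ╶─┬─┤ ╷ │ │
│       │   │ │ │ │ │
│ ╶─┬─┐ └─╴ │ │ └─┘ │
│   │ │     │ │     │
├─╴ │ └─────┘ └─┬───┤
│   │           │   │
│ ╶─┴───╴ ┌───╴ ╵ ╷ │
│         │       │ │
└─────────┴───────┴─┘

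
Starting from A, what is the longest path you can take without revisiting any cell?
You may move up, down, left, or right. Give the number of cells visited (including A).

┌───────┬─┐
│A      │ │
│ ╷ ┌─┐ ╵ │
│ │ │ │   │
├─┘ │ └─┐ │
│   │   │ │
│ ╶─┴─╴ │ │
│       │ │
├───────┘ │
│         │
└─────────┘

Finding longest simple path using DFS:
Start: (0, 0)
Longest path visits 13 cells
Path: A → right → right → right → down → right → down → down → down → left → left → left → left

Solution:

┌───────┬─┐
│A → → ↓│ │
│ ╷ ┌─┐ ╵ │
│ │ │ │↳ ↓│
├─┘ │ └─┐ │
│   │   │↓│
│ ╶─┴─╴ │ │
│       │↓│
├───────┘ │
│B ← ← ← ↲│
└─────────┘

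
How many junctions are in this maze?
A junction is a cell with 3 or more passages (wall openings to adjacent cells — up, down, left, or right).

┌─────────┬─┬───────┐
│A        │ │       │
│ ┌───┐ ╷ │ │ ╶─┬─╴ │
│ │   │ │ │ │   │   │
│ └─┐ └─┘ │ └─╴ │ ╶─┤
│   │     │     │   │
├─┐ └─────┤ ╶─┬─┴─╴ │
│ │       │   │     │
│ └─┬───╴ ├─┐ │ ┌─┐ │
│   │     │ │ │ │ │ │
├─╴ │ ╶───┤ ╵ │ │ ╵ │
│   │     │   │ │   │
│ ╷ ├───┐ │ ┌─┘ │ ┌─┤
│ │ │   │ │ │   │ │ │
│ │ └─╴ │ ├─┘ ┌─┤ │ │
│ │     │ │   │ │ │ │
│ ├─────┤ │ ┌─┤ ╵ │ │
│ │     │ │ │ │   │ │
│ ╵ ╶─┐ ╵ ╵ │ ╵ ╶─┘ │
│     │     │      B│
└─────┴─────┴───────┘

Checking each cell for number of passages:

Junctions found (3+ passages):
  (0, 3): 3 passages
  (2, 5): 3 passages
  (3, 9): 3 passages
  (5, 1): 3 passages
  (5, 5): 3 passages
  (5, 8): 3 passages
  (8, 7): 3 passages
  (9, 1): 3 passages
  (9, 4): 3 passages
  (9, 7): 3 passages
Total junctions: 10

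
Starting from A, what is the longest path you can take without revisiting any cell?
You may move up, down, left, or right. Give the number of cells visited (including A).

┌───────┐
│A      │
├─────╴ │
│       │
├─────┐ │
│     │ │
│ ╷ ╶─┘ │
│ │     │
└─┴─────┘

Finding longest simple path using DFS:
Start: (0, 0)
Longest path visits 12 cells
Path: A → right → right → right → down → down → down → left → left → up → left → down

Solution:

┌───────┐
│A → → ↓│
├─────╴ │
│      ↓│
├─────┐ │
│↓ ↰  │↓│
│ ╷ ╶─┘ │
│B│↑ ← ↲│
└─┴─────┘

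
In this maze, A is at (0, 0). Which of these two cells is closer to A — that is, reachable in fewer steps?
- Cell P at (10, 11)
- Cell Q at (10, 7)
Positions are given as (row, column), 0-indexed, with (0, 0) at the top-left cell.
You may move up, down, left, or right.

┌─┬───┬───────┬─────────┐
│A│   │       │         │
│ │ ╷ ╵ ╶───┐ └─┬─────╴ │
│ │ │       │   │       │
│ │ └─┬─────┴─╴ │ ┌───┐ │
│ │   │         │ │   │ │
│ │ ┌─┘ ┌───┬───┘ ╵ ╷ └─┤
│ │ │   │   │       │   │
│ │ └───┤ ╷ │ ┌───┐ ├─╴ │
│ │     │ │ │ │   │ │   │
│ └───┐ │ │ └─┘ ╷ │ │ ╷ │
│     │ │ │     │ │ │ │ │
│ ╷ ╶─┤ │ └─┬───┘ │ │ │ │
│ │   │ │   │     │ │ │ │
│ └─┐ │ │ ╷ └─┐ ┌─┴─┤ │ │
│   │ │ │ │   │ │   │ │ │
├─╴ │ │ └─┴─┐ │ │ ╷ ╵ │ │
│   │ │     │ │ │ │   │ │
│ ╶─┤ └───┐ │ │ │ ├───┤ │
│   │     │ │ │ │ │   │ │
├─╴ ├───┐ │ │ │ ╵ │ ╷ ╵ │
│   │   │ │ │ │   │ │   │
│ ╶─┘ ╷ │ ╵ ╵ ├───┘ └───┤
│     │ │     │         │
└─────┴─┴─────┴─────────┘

Shortest path A → P at (10, 11): 59 steps
Shortest path A → Q at (10, 7): 41 steps

Q is closer (41 steps vs 59 steps).

Path to P:

┌─┬───┬───────┬─────────┐
│A│   │       │         │
│ │ ╷ ╵ ╶───┐ └─┬─────╴ │
│↓│ │       │   │       │
│ │ └─┬─────┴─╴ │ ┌───┐ │
│↓│   │         │ │   │ │
│ │ ┌─┘ ┌───┬───┘ ╵ ╷ └─┤
│↓│ │   │↱ ↓│       │   │
│ │ └───┤ ╷ │ ┌───┐ ├─╴ │
│↓│     │↑│↓│ │↱ ↓│ │↱ ↓│
│ └───┐ │ │ └─┘ ╷ │ │ ╷ │
│↳ ↓  │ │↑│↳ → ↑│↓│ │↑│↓│
│ ╷ ╶─┤ │ └─┬───┘ │ │ │ │
│ │↳ ↓│ │↑ ↰│  ↓ ↲│ │↑│↓│
│ └─┐ │ │ ╷ └─┐ ┌─┴─┤ │ │
│   │↓│ │ │↑ ↰│↓│↱ ↓│↑│↓│
├─╴ │ │ └─┴─┐ │ │ ╷ ╵ │ │
│   │↓│     │↑│↓│↑│↳ ↑│↓│
│ ╶─┤ └───┐ │ │ │ ├───┤ │
│   │↳ → ↓│ │↑│↓│↑│   │↓│
├─╴ ├───┐ │ │ │ ╵ │ ╷ ╵ │
│   │   │↓│ │↑│↳ ↑│ │  P│
│ ╶─┘ ╷ │ ╵ ╵ ├───┘ └───┤
│     │ │↳ → ↑│         │
└─────┴─┴─────┴─────────┘

Path to Q:

┌─┬───┬───────┬─────────┐
│A│   │       │         │
│ │ ╷ ╵ ╶───┐ └─┬─────╴ │
│↓│ │       │   │       │
│ │ └─┬─────┴─╴ │ ┌───┐ │
│↓│   │         │ │   │ │
│ │ ┌─┘ ┌───┬───┘ ╵ ╷ └─┤
│↓│ │   │↱ ↓│       │   │
│ │ └───┤ ╷ │ ┌───┐ ├─╴ │
│↓│     │↑│↓│ │↱ ↓│ │   │
│ └───┐ │ │ └─┘ ╷ │ │ ╷ │
│↳ ↓  │ │↑│↳ → ↑│↓│ │ │ │
│ ╷ ╶─┤ │ └─┬───┘ │ │ │ │
│ │↳ ↓│ │↑ ↰│  ↓ ↲│ │ │ │
│ └─┐ │ │ ╷ └─┐ ┌─┴─┤ │ │
│   │↓│ │ │↑ ↰│↓│   │ │ │
├─╴ │ │ └─┴─┐ │ │ ╷ ╵ │ │
│   │↓│     │↑│↓│ │   │ │
│ ╶─┤ └───┐ │ │ │ ├───┤ │
│   │↳ → ↓│ │↑│↓│ │   │ │
├─╴ ├───┐ │ │ │ ╵ │ ╷ ╵ │
│   │   │↓│ │↑│Q  │ │   │
│ ╶─┘ ╷ │ ╵ ╵ ├───┘ └───┤
│     │ │↳ → ↑│         │
└─────┴─┴─────┴─────────┘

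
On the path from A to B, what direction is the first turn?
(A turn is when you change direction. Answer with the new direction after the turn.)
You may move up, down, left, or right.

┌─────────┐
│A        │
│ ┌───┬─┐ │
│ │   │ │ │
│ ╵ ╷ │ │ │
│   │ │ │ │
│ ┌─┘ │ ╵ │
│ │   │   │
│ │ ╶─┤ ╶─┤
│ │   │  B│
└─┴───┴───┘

Directions: right, right, right, right, down, down, down, left, down, right
First turn direction: down

Solution:

┌─────────┐
│A → → → ↓│
│ ┌───┬─┐ │
│ │   │ │↓│
│ ╵ ╷ │ │ │
│   │ │ │↓│
│ ┌─┘ │ ╵ │
│ │   │↓ ↲│
│ │ ╶─┤ ╶─┤
│ │   │↳ B│
└─┴───┴───┘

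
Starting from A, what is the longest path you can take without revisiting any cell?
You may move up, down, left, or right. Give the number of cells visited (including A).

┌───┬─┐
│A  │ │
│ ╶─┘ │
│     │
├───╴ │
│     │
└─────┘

Finding longest simple path using DFS:
Start: (0, 0)
Longest path visits 7 cells
Path: A → down → right → right → down → left → left

Solution:

┌───┬─┐
│A  │ │
│ ╶─┘ │
│↳ → ↓│
├───╴ │
│B ← ↲│
└─────┘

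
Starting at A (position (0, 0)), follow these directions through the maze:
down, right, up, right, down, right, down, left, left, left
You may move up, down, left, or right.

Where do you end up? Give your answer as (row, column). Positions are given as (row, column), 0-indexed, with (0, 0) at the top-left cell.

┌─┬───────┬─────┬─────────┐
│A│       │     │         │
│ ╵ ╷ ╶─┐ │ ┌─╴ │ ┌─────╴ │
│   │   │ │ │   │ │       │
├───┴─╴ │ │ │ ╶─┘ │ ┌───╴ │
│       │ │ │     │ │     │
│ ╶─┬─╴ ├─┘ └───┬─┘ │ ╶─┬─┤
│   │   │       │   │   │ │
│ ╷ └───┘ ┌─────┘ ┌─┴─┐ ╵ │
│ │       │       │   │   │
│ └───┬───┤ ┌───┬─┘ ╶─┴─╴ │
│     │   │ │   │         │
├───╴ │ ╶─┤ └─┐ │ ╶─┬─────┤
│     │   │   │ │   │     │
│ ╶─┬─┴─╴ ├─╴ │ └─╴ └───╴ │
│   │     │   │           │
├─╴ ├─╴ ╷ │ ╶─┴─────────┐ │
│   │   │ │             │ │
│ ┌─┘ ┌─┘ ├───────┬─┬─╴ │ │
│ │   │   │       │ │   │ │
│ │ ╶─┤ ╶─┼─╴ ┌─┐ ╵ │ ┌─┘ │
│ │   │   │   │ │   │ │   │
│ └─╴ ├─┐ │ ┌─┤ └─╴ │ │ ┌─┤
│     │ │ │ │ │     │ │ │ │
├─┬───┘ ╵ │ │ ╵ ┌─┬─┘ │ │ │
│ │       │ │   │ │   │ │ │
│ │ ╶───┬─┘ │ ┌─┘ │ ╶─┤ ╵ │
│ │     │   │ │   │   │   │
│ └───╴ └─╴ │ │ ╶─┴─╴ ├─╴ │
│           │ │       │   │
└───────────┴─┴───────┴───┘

Following directions step by step:
Start: (0, 0)
  down: (0, 0) → (1, 0)
  right: (1, 0) → (1, 1)
  up: (1, 1) → (0, 1)
  right: (0, 1) → (0, 2)
  down: (0, 2) → (1, 2)
  right: (1, 2) → (1, 3)
  down: (1, 3) → (2, 3)
  left: (2, 3) → (2, 2)
  left: (2, 2) → (2, 1)
  left: (2, 1) → (2, 0)
Final position: (2, 0)

Path taken:

┌─┬───────┬─────┬─────────┐
│A│↱ ↓    │     │         │
│ ╵ ╷ ╶─┐ │ ┌─╴ │ ┌─────╴ │
│↳ ↑│↳ ↓│ │ │   │ │       │
├───┴─╴ │ │ │ ╶─┘ │ ┌───╴ │
│B ← ← ↲│ │ │     │ │     │
│ ╶─┬─╴ ├─┘ └───┬─┘ │ ╶─┬─┤
│   │   │       │   │   │ │
│ ╷ └───┘ ┌─────┘ ┌─┴─┐ ╵ │
│ │       │       │   │   │
│ └───┬───┤ ┌───┬─┘ ╶─┴─╴ │
│     │   │ │   │         │
├───╴ │ ╶─┤ └─┐ │ ╶─┬─────┤
│     │   │   │ │   │     │
│ ╶─┬─┴─╴ ├─╴ │ └─╴ └───╴ │
│   │     │   │           │
├─╴ ├─╴ ╷ │ ╶─┴─────────┐ │
│   │   │ │             │ │
│ ┌─┘ ┌─┘ ├───────┬─┬─╴ │ │
│ │   │   │       │ │   │ │
│ │ ╶─┤ ╶─┼─╴ ┌─┐ ╵ │ ┌─┘ │
│ │   │   │   │ │   │ │   │
│ └─╴ ├─┐ │ ┌─┤ └─╴ │ │ ┌─┤
│     │ │ │ │ │     │ │ │ │
├─┬───┘ ╵ │ │ ╵ ┌─┬─┘ │ │ │
│ │       │ │   │ │   │ │ │
│ │ ╶───┬─┘ │ ┌─┘ │ ╶─┤ ╵ │
│ │     │   │ │   │   │   │
│ └───╴ └─╴ │ │ ╶─┴─╴ ├─╴ │
│           │ │       │   │
└───────────┴─┴───────┴───┘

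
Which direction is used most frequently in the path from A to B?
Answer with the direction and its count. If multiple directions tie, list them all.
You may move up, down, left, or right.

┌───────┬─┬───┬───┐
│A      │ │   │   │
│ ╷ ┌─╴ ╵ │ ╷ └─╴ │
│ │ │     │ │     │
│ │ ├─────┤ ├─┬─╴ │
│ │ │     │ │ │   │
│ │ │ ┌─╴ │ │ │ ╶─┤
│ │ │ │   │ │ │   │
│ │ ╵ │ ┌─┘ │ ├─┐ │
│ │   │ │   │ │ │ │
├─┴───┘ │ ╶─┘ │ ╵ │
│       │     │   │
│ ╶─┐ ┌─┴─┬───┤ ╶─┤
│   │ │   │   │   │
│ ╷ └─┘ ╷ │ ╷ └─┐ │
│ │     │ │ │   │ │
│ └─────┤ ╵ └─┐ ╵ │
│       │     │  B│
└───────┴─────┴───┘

Directions: right, down, down, down, down, right, up, up, right, right, down, left, down, down, left, left, left, down, right, down, right, right, up, right, down, down, right, up, up, right, down, right, down, right
Counts: {'right': 12, 'down': 13, 'up': 5, 'left': 4}
Most common: down (13 times)

Solution:

┌───────┬─┬───┬───┐
│A ↓    │ │   │   │
│ ╷ ┌─╴ ╵ │ ╷ └─╴ │
│ │↓│     │ │     │
│ │ ├─────┤ ├─┬─╴ │
│ │↓│↱ → ↓│ │ │   │
│ │ │ ┌─╴ │ │ │ ╶─┤
│ │↓│↑│↓ ↲│ │ │   │
│ │ ╵ │ ┌─┘ │ ├─┐ │
│ │↳ ↑│↓│   │ │ │ │
├─┴───┘ │ ╶─┘ │ ╵ │
│↓ ← ← ↲│     │   │
│ ╶─┐ ┌─┴─┬───┤ ╶─┤
│↳ ↓│ │↱ ↓│↱ ↓│   │
│ ╷ └─┘ ╷ │ ╷ └─┐ │
│ │↳ → ↑│↓│↑│↳ ↓│ │
│ └─────┤ ╵ └─┐ ╵ │
│       │↳ ↑  │↳ B│
└───────┴─────┴───┘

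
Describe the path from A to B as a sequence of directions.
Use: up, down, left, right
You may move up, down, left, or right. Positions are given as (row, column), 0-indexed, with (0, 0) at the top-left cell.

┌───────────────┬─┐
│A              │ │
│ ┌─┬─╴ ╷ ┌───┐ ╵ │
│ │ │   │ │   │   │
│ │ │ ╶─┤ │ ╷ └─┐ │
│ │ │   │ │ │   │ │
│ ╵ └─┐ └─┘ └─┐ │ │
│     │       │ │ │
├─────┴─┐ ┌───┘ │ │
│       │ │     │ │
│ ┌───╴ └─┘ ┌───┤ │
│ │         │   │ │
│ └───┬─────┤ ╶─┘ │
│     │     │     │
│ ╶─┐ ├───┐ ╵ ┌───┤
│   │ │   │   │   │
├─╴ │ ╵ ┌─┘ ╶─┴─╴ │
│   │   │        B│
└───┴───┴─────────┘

Finding the path and converting it to directions:
Path through cells: (0,0) → (0,1) → (0,2) → (0,3) → (0,4) → (0,5) → (0,6) → (0,7) → (1,7) → (1,8) → (2,8) → (3,8) → (4,8) → (5,8) → (6,8) → (6,7) → (6,6) → (7,6) → (7,5) → (8,5) → (8,6) → (8,7) → (8,8)
Directions: right, right, right, right, right, right, right, down, right, down, down, down, down, down, left, left, down, left, down, right, right, right

Solution:

┌───────────────┬─┐
│A → → → → → → ↓│ │
│ ┌─┬─╴ ╷ ┌───┐ ╵ │
│ │ │   │ │   │↳ ↓│
│ │ │ ╶─┤ │ ╷ └─┐ │
│ │ │   │ │ │   │↓│
│ ╵ └─┐ └─┘ └─┐ │ │
│     │       │ │↓│
├─────┴─┐ ┌───┘ │ │
│       │ │     │↓│
│ ┌───╴ └─┘ ┌───┤ │
│ │         │   │↓│
│ └───┬─────┤ ╶─┘ │
│     │     │↓ ← ↲│
│ ╶─┐ ├───┐ ╵ ┌───┤
│   │ │   │↓ ↲│   │
├─╴ │ ╵ ┌─┘ ╶─┴─╴ │
│   │   │  ↳ → → B│
└───┴───┴─────────┘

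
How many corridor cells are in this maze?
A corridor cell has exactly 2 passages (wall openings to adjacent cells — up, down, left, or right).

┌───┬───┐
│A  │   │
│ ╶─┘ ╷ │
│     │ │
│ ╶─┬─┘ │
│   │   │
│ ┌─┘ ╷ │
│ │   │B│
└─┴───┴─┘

Counting cells with exactly 2 passages:
Total corridor cells: 8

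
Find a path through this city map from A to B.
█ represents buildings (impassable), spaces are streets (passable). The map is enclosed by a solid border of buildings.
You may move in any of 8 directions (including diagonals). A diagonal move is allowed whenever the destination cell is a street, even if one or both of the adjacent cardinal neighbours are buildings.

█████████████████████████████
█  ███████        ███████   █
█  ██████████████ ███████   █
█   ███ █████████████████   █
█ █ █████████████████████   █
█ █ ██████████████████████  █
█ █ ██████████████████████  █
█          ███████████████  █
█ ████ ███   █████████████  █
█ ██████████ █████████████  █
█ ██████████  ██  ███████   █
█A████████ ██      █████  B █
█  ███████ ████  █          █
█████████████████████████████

Finding the shortest path from A to B:
Movement: 8-directional
Path length: 28 steps
Directions: up → up → up → up-right → right → right → right → right → right → right → right → right → down-right → down-right → down-right → down-right → right → right → right → right → down-right → right → right → right → right → right → right → up-right

Solution:

█████████████████████████████
█  ███████        ███████   █
█  ██████████████ ███████   █
█   ███ █████████████████   █
█ █ █████████████████████   █
█ █ ██████████████████████  █
█ █ ██████████████████████  █
█ →→→→→→→→↘███████████████  █
█↗████ ███ ↘ █████████████  █
█↑██████████↘█████████████  █
█↑██████████ ↘██  ███████   █
█A████████ ██ →→→→↘█████  B █
█  ███████ ████  █ →→→→→→↗  █
█████████████████████████████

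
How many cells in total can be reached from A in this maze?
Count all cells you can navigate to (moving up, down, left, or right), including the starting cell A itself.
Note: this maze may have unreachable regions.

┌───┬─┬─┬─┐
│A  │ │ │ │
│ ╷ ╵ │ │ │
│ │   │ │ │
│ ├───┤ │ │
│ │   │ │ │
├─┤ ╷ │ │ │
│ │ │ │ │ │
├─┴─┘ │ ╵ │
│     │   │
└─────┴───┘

Using BFS/flood-fill to find all reachable cells from A:
Maze size: 5 × 5 = 25 total cells
18 cell(s) are walled off and cannot be reached from A.
Reachable cells: 7

Reachable region (· marks reachable cells):

┌───┬─┬─┬─┐
│A ·│·│ │ │
│ ╷ ╵ │ │ │
│·│· ·│ │ │
│ ├───┤ │ │
│·│   │ │ │
├─┤ ╷ │ │ │
│ │ │ │ │ │
├─┴─┘ │ ╵ │
│     │   │
└─────┴───┘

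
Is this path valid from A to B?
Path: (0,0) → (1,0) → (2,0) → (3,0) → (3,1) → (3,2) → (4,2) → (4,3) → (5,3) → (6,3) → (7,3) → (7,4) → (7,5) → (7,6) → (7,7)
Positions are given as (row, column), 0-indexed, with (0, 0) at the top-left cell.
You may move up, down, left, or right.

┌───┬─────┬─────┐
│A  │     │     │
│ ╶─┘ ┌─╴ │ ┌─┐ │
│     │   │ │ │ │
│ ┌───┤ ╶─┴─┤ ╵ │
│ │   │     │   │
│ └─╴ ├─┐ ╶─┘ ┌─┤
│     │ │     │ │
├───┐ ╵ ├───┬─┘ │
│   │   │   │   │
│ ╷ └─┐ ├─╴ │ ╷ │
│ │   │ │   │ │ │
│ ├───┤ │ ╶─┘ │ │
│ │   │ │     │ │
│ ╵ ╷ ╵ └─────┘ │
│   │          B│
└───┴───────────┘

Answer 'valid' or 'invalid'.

Checking path validity:
Result: All consecutive moves are passable.

valid

Correct solution:

┌───┬─────┬─────┐
│A  │     │     │
│ ╶─┘ ┌─╴ │ ┌─┐ │
│↓    │   │ │ │ │
│ ┌───┤ ╶─┴─┤ ╵ │
│↓│   │     │   │
│ └─╴ ├─┐ ╶─┘ ┌─┤
│↳ → ↓│ │     │ │
├───┐ ╵ ├───┬─┘ │
│   │↳ ↓│   │   │
│ ╷ └─┐ ├─╴ │ ╷ │
│ │   │↓│   │ │ │
│ ├───┤ │ ╶─┘ │ │
│ │   │↓│     │ │
│ ╵ ╷ ╵ └─────┘ │
│   │  ↳ → → → B│
└───┴───────────┘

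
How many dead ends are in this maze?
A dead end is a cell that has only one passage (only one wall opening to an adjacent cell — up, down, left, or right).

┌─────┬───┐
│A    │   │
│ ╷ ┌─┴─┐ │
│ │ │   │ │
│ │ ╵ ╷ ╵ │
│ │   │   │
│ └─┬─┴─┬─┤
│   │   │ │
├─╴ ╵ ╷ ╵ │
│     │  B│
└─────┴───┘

Checking each cell for number of passages:

Dead ends found at positions:
  (0, 2)
  (0, 3)
  (3, 4)
  (4, 0)
Total dead ends: 4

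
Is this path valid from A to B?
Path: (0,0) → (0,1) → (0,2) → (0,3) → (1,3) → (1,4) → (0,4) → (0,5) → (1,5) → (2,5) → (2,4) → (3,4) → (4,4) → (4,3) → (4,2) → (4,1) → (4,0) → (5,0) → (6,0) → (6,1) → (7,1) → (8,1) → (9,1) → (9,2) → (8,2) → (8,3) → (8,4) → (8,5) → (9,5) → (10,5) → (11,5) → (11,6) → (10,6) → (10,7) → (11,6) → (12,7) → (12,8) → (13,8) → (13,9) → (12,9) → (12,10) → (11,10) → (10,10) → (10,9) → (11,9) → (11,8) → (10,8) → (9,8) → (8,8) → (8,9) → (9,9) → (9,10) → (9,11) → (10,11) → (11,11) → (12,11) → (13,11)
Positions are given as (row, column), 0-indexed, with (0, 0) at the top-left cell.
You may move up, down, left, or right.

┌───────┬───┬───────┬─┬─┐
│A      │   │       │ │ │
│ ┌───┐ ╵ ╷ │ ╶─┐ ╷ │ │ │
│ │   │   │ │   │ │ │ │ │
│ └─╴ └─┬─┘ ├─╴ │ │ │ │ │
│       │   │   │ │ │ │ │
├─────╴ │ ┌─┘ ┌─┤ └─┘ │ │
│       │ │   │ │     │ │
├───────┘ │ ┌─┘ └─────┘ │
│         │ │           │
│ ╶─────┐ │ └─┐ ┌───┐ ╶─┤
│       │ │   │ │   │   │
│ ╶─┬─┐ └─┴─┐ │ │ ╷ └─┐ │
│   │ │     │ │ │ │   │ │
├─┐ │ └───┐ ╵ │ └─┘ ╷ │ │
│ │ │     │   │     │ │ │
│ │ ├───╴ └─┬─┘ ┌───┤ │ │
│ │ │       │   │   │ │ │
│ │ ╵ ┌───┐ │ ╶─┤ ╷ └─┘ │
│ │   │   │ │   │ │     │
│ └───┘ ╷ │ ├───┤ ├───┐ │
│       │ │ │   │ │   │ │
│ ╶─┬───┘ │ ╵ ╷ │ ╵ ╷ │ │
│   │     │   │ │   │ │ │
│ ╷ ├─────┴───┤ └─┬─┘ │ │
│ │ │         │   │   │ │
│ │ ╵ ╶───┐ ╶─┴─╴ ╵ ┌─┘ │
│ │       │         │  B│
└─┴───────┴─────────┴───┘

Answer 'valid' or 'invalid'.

Checking path validity:
Result: Invalid move at step 34: cannot move from (10, 7) to (11, 6).

invalid

Correct solution:

┌───────┬───┬───────┬─┬─┐
│A → → ↓│↱ ↓│       │ │ │
│ ┌───┐ ╵ ╷ │ ╶─┐ ╷ │ │ │
│ │   │↳ ↑│↓│   │ │ │ │ │
│ └─╴ └─┬─┘ ├─╴ │ │ │ │ │
│       │↓ ↲│   │ │ │ │ │
├─────╴ │ ┌─┘ ┌─┤ └─┘ │ │
│       │↓│   │ │     │ │
├───────┘ │ ┌─┘ └─────┘ │
│↓ ← ← ← ↲│ │           │
│ ╶─────┐ │ └─┐ ┌───┐ ╶─┤
│↓      │ │   │ │   │   │
│ ╶─┬─┐ └─┴─┐ │ │ ╷ └─┐ │
│↳ ↓│ │     │ │ │ │   │ │
├─┐ │ └───┐ ╵ │ └─┘ ╷ │ │
│ │↓│     │   │     │ │ │
│ │ ├───╴ └─┬─┘ ┌───┤ │ │
│ │↓│↱ → → ↓│   │↱ ↓│ │ │
│ │ ╵ ┌───┐ │ ╶─┤ ╷ └─┘ │
│ │↳ ↑│   │↓│   │↑│↳ → ↓│
│ └───┘ ╷ │ ├───┤ ├───┐ │
│       │ │↓│↱ ↓│↑│↓ ↰│↓│
│ ╶─┬───┘ │ ╵ ╷ │ ╵ ╷ │ │
│   │     │↳ ↑│↓│↑ ↲│↑│↓│
│ ╷ ├─────┴───┤ └─┬─┘ │ │
│ │ │         │↳ ↓│↱ ↑│↓│
│ │ ╵ ╶───┐ ╶─┴─╴ ╵ ┌─┘ │
│ │       │      ↳ ↑│  B│
└─┴───────┴─────────┴───┘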